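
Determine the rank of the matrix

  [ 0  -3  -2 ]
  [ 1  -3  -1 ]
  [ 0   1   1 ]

ρ1 <-> ρ2
  [ 1  -3  -1 ]
  [ 0  -3  -2 ]
  [ 0   1   1 ]
ρ2 → -1/3·ρ2
  [ 1  -3   -1 ]
  [ 0   1  2/3 ]
  [ 0   1    1 ]
ρ3 → ρ3 − ρ2
  [ 1  -3   -1 ]
  [ 0   1  2/3 ]
  [ 0   0  1/3 ]
ρ3 → 3·ρ3
  [ 1  -3   -1 ]
  [ 0   1  2/3 ]
  [ 0   0    1 ]
ρ2 → ρ2 − 2/3·ρ3
  [ 1  -3  -1 ]
  [ 0   1   0 ]
  [ 0   0   1 ]
ρ1 → ρ1 + ρ3
  [ 1  -3  0 ]
  [ 0   1  0 ]
  [ 0   0  1 ]
ρ1 → ρ1 + 3·ρ2
  [ 1  0  0 ]
  [ 0  1  0 ]
  [ 0  0  1 ]
The reduced form has 3 nonzero rows.

rank = 3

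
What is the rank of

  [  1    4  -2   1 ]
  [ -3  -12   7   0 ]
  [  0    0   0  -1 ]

R2 ← R2 + 3·R1
R3 ← -1·R3
R2 ← R2 − 3·R3
R1 ← R1 − R3
R1 ← R1 + 2·R2
The reduced form has 3 nonzero rows.

rank = 3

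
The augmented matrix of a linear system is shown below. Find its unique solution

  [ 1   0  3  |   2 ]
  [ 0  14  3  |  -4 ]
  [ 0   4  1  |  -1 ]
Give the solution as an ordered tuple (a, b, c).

(-1, -1/2, 1)

Multiply R2 by 1/14.
  [ 1  0     3  |     2 ]
  [ 0  1  3/14  |  -2/7 ]
  [ 0  4     1  |    -1 ]
Subtract 4 times R2 from R3.
  [ 1  0     3  |     2 ]
  [ 0  1  3/14  |  -2/7 ]
  [ 0  0   1/7  |   1/7 ]
Multiply R3 by 7.
  [ 1  0     3  |     2 ]
  [ 0  1  3/14  |  -2/7 ]
  [ 0  0     1  |     1 ]
Subtract 3/14 times R3 from R2.
  [ 1  0  3  |     2 ]
  [ 0  1  0  |  -1/2 ]
  [ 0  0  1  |     1 ]
Subtract 3 times R3 from R1.
  [ 1  0  0  |    -1 ]
  [ 0  1  0  |  -1/2 ]
  [ 0  0  1  |     1 ]
Reading off the last column: a = -1, b = -1/2, c = 1.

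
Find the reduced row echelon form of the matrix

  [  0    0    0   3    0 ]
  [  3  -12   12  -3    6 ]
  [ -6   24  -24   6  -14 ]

ρ1 <=> ρ2
  [  3  -12   12  -3    6 ]
  [  0    0    0   3    0 ]
  [ -6   24  -24   6  -14 ]
ρ1 := 1/3·ρ1
  [  1  -4    4  -1    2 ]
  [  0   0    0   3    0 ]
  [ -6  24  -24   6  -14 ]
ρ3 := ρ3 + 6·ρ1
  [ 1  -4  4  -1   2 ]
  [ 0   0  0   3   0 ]
  [ 0   0  0   0  -2 ]
ρ2 := 1/3·ρ2
  [ 1  -4  4  -1   2 ]
  [ 0   0  0   1   0 ]
  [ 0   0  0   0  -2 ]
ρ3 := -1/2·ρ3
  [ 1  -4  4  -1  2 ]
  [ 0   0  0   1  0 ]
  [ 0   0  0   0  1 ]
ρ1 := ρ1 − 2·ρ3
  [ 1  -4  4  -1  0 ]
  [ 0   0  0   1  0 ]
  [ 0   0  0   0  1 ]
ρ1 := ρ1 + ρ2
  [ 1  -4  4  0  0 ]
  [ 0   0  0  1  0 ]
  [ 0   0  0  0  1 ]

[[1, -4, 4, 0, 0], [0, 0, 0, 1, 0], [0, 0, 0, 0, 1]]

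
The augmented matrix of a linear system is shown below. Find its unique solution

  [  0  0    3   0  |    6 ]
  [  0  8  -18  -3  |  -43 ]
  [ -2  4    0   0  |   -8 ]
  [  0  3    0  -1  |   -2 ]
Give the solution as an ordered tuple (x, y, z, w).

(6, 1, 2, 5)

R1 <=> R3
  [ -2  4    0   0  |   -8 ]
  [  0  8  -18  -3  |  -43 ]
  [  0  0    3   0  |    6 ]
  [  0  3    0  -1  |   -2 ]
R1 := -1/2·R1
  [ 1  -2    0   0  |    4 ]
  [ 0   8  -18  -3  |  -43 ]
  [ 0   0    3   0  |    6 ]
  [ 0   3    0  -1  |   -2 ]
R2 := 1/8·R2
  [ 1  -2     0     0  |      4 ]
  [ 0   1  -9/4  -3/8  |  -43/8 ]
  [ 0   0     3     0  |      6 ]
  [ 0   3     0    -1  |     -2 ]
R4 := R4 − 3·R2
  [ 1  -2     0     0  |      4 ]
  [ 0   1  -9/4  -3/8  |  -43/8 ]
  [ 0   0     3     0  |      6 ]
  [ 0   0  27/4   1/8  |  113/8 ]
R3 := 1/3·R3
  [ 1  -2     0     0  |      4 ]
  [ 0   1  -9/4  -3/8  |  -43/8 ]
  [ 0   0     1     0  |      2 ]
  [ 0   0  27/4   1/8  |  113/8 ]
R4 := R4 − 27/4·R3
  [ 1  -2     0     0  |      4 ]
  [ 0   1  -9/4  -3/8  |  -43/8 ]
  [ 0   0     1     0  |      2 ]
  [ 0   0     0   1/8  |    5/8 ]
R4 := 8·R4
  [ 1  -2     0     0  |      4 ]
  [ 0   1  -9/4  -3/8  |  -43/8 ]
  [ 0   0     1     0  |      2 ]
  [ 0   0     0     1  |      5 ]
R2 := R2 + 3/8·R4
  [ 1  -2     0  0  |     4 ]
  [ 0   1  -9/4  0  |  -7/2 ]
  [ 0   0     1  0  |     2 ]
  [ 0   0     0  1  |     5 ]
R2 := R2 + 9/4·R3
  [ 1  -2  0  0  |  4 ]
  [ 0   1  0  0  |  1 ]
  [ 0   0  1  0  |  2 ]
  [ 0   0  0  1  |  5 ]
R1 := R1 + 2·R2
  [ 1  0  0  0  |  6 ]
  [ 0  1  0  0  |  1 ]
  [ 0  0  1  0  |  2 ]
  [ 0  0  0  1  |  5 ]
Reading off the last column: x = 6, y = 1, z = 2, w = 5.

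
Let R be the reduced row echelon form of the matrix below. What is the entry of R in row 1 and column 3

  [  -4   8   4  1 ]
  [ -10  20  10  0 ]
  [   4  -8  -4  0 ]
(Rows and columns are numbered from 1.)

ρ1 → -1/4·ρ1
  [   1  -2  -1  -1/4 ]
  [ -10  20  10     0 ]
  [   4  -8  -4     0 ]
ρ2 → ρ2 + 10·ρ1
  [ 1  -2  -1  -1/4 ]
  [ 0   0   0  -5/2 ]
  [ 4  -8  -4     0 ]
ρ3 → ρ3 − 4·ρ1
  [ 1  -2  -1  -1/4 ]
  [ 0   0   0  -5/2 ]
  [ 0   0   0     1 ]
ρ2 → -2/5·ρ2
  [ 1  -2  -1  -1/4 ]
  [ 0   0   0     1 ]
  [ 0   0   0     1 ]
ρ3 → ρ3 − ρ2
  [ 1  -2  -1  -1/4 ]
  [ 0   0   0     1 ]
  [ 0   0   0     0 ]
ρ1 → ρ1 + 1/4·ρ2
  [ 1  -2  -1  0 ]
  [ 0   0   0  1 ]
  [ 0   0   0  0 ]

-1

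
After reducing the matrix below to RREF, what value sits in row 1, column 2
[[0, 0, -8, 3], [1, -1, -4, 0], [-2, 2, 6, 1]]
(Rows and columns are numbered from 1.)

-1

Swap ρ1 and ρ2.
  [  1  -1  -4  0 ]
  [  0   0  -8  3 ]
  [ -2   2   6  1 ]
Add 2 times ρ1 to ρ3.
  [ 1  -1  -4  0 ]
  [ 0   0  -8  3 ]
  [ 0   0  -2  1 ]
Multiply ρ2 by -1/8.
  [ 1  -1  -4     0 ]
  [ 0   0   1  -3/8 ]
  [ 0   0  -2     1 ]
Add 2 times ρ2 to ρ3.
  [ 1  -1  -4     0 ]
  [ 0   0   1  -3/8 ]
  [ 0   0   0   1/4 ]
Multiply ρ3 by 4.
  [ 1  -1  -4     0 ]
  [ 0   0   1  -3/8 ]
  [ 0   0   0     1 ]
Add 3/8 times ρ3 to ρ2.
  [ 1  -1  -4  0 ]
  [ 0   0   1  0 ]
  [ 0   0   0  1 ]
Add 4 times ρ2 to ρ1.
  [ 1  -1  0  0 ]
  [ 0   0  1  0 ]
  [ 0   0  0  1 ]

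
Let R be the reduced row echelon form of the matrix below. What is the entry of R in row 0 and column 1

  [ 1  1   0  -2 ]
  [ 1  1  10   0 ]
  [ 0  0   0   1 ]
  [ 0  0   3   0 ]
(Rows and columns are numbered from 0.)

R2 → R2 − R1
  [ 1  1   0  -2 ]
  [ 0  0  10   2 ]
  [ 0  0   0   1 ]
  [ 0  0   3   0 ]
R2 → 1/10·R2
  [ 1  1  0   -2 ]
  [ 0  0  1  1/5 ]
  [ 0  0  0    1 ]
  [ 0  0  3    0 ]
R4 → R4 − 3·R2
  [ 1  1  0    -2 ]
  [ 0  0  1   1/5 ]
  [ 0  0  0     1 ]
  [ 0  0  0  -3/5 ]
R4 → R4 + 3/5·R3
  [ 1  1  0   -2 ]
  [ 0  0  1  1/5 ]
  [ 0  0  0    1 ]
  [ 0  0  0    0 ]
R2 → R2 − 1/5·R3
  [ 1  1  0  -2 ]
  [ 0  0  1   0 ]
  [ 0  0  0   1 ]
  [ 0  0  0   0 ]
R1 → R1 + 2·R3
  [ 1  1  0  0 ]
  [ 0  0  1  0 ]
  [ 0  0  0  1 ]
  [ 0  0  0  0 ]

1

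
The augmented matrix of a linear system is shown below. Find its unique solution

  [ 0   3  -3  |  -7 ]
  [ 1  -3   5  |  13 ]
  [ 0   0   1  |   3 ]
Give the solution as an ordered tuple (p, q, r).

(0, 2/3, 3)

r1 <-> r2
  [ 1  -3   5  |  13 ]
  [ 0   3  -3  |  -7 ]
  [ 0   0   1  |   3 ]
r2 := 1/3·r2
  [ 1  -3   5  |    13 ]
  [ 0   1  -1  |  -7/3 ]
  [ 0   0   1  |     3 ]
r2 := r2 + r3
  [ 1  -3  5  |   13 ]
  [ 0   1  0  |  2/3 ]
  [ 0   0  1  |    3 ]
r1 := r1 − 5·r3
  [ 1  -3  0  |   -2 ]
  [ 0   1  0  |  2/3 ]
  [ 0   0  1  |    3 ]
r1 := r1 + 3·r2
  [ 1  0  0  |    0 ]
  [ 0  1  0  |  2/3 ]
  [ 0  0  1  |    3 ]
Reading off the last column: p = 0, q = 2/3, r = 3.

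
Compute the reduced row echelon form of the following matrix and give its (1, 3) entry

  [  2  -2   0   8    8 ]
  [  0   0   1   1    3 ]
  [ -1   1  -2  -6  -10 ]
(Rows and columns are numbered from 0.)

r1 := 1/2·r1
  [  1  -1   0   4    4 ]
  [  0   0   1   1    3 ]
  [ -1   1  -2  -6  -10 ]
r3 := r3 + r1
  [ 1  -1   0   4   4 ]
  [ 0   0   1   1   3 ]
  [ 0   0  -2  -2  -6 ]
r3 := r3 + 2·r2
  [ 1  -1  0  4  4 ]
  [ 0   0  1  1  3 ]
  [ 0   0  0  0  0 ]

1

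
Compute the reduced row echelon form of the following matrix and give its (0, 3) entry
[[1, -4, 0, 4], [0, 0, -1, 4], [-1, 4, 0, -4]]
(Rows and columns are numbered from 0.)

4

R3 ← R3 + R1
  [ 1  -4   0  4 ]
  [ 0   0  -1  4 ]
  [ 0   0   0  0 ]
R2 ← -1·R2
  [ 1  -4  0   4 ]
  [ 0   0  1  -4 ]
  [ 0   0  0   0 ]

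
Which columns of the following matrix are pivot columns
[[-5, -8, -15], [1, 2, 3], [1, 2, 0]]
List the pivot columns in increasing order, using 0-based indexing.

0, 1, 2

R1 ← -1/5·R1
R2 ← R2 − R1
R3 ← R3 − R1
R2 ← 5/2·R2
R3 ← R3 − 2/5·R2
R3 ← -1/3·R3
R1 ← R1 − 3·R3
R1 ← R1 − 8/5·R2
Pivot columns are the columns containing a leading 1.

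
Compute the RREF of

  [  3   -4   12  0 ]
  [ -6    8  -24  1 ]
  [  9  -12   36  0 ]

Multiply r1 by 1/3.
  [  1  -4/3    4  0 ]
  [ -6     8  -24  1 ]
  [  9   -12   36  0 ]
Add 6 times r1 to r2.
  [ 1  -4/3   4  0 ]
  [ 0     0   0  1 ]
  [ 9   -12  36  0 ]
Subtract 9 times r1 from r3.
  [ 1  -4/3  4  0 ]
  [ 0     0  0  1 ]
  [ 0     0  0  0 ]

[[1, -4/3, 4, 0], [0, 0, 0, 1], [0, 0, 0, 0]]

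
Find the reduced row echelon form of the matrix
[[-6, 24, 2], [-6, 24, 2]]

[[1, -4, -1/3], [0, 0, 0]]

Multiply R1 by -1/6.
Add 6 times R1 to R2.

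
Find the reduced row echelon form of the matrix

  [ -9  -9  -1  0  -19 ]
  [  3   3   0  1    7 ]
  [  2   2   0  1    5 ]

ρ1 → -1/9·ρ1
  [ 1  1  1/9  0  19/9 ]
  [ 3  3    0  1     7 ]
  [ 2  2    0  1     5 ]
ρ2 → ρ2 − 3·ρ1
  [ 1  1   1/9  0  19/9 ]
  [ 0  0  -1/3  1   2/3 ]
  [ 2  2     0  1     5 ]
ρ3 → ρ3 − 2·ρ1
  [ 1  1   1/9  0  19/9 ]
  [ 0  0  -1/3  1   2/3 ]
  [ 0  0  -2/9  1   7/9 ]
ρ2 → -3·ρ2
  [ 1  1   1/9   0  19/9 ]
  [ 0  0     1  -3    -2 ]
  [ 0  0  -2/9   1   7/9 ]
ρ3 → ρ3 + 2/9·ρ2
  [ 1  1  1/9    0  19/9 ]
  [ 0  0    1   -3    -2 ]
  [ 0  0    0  1/3   1/3 ]
ρ3 → 3·ρ3
  [ 1  1  1/9   0  19/9 ]
  [ 0  0    1  -3    -2 ]
  [ 0  0    0   1     1 ]
ρ2 → ρ2 + 3·ρ3
  [ 1  1  1/9  0  19/9 ]
  [ 0  0    1  0     1 ]
  [ 0  0    0  1     1 ]
ρ1 → ρ1 − 1/9·ρ2
  [ 1  1  0  0  2 ]
  [ 0  0  1  0  1 ]
  [ 0  0  0  1  1 ]

[[1, 1, 0, 0, 2], [0, 0, 1, 0, 1], [0, 0, 0, 1, 1]]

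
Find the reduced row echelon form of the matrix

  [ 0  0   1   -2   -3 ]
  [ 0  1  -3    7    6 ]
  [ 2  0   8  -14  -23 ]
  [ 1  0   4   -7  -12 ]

[[1, 0, 0, 1, 0], [0, 1, 0, 1, 0], [0, 0, 1, -2, 0], [0, 0, 0, 0, 1]]

R1 <-> R3
  [ 2  0   8  -14  -23 ]
  [ 0  1  -3    7    6 ]
  [ 0  0   1   -2   -3 ]
  [ 1  0   4   -7  -12 ]
R1 → 1/2·R1
  [ 1  0   4  -7  -23/2 ]
  [ 0  1  -3   7      6 ]
  [ 0  0   1  -2     -3 ]
  [ 1  0   4  -7    -12 ]
R4 → R4 − R1
  [ 1  0   4  -7  -23/2 ]
  [ 0  1  -3   7      6 ]
  [ 0  0   1  -2     -3 ]
  [ 0  0   0   0   -1/2 ]
R4 → -2·R4
  [ 1  0   4  -7  -23/2 ]
  [ 0  1  -3   7      6 ]
  [ 0  0   1  -2     -3 ]
  [ 0  0   0   0      1 ]
R3 → R3 + 3·R4
  [ 1  0   4  -7  -23/2 ]
  [ 0  1  -3   7      6 ]
  [ 0  0   1  -2      0 ]
  [ 0  0   0   0      1 ]
R2 → R2 − 6·R4
  [ 1  0   4  -7  -23/2 ]
  [ 0  1  -3   7      0 ]
  [ 0  0   1  -2      0 ]
  [ 0  0   0   0      1 ]
R1 → R1 + 23/2·R4
  [ 1  0   4  -7  0 ]
  [ 0  1  -3   7  0 ]
  [ 0  0   1  -2  0 ]
  [ 0  0   0   0  1 ]
R2 → R2 + 3·R3
  [ 1  0  4  -7  0 ]
  [ 0  1  0   1  0 ]
  [ 0  0  1  -2  0 ]
  [ 0  0  0   0  1 ]
R1 → R1 − 4·R3
  [ 1  0  0   1  0 ]
  [ 0  1  0   1  0 ]
  [ 0  0  1  -2  0 ]
  [ 0  0  0   0  1 ]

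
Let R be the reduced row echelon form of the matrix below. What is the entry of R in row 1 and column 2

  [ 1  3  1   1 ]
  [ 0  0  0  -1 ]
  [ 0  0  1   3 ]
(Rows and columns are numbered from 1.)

R2 <=> R3
  [ 1  3  1   1 ]
  [ 0  0  1   3 ]
  [ 0  0  0  -1 ]
R3 -> -1·R3
  [ 1  3  1  1 ]
  [ 0  0  1  3 ]
  [ 0  0  0  1 ]
R2 -> R2 − 3·R3
  [ 1  3  1  1 ]
  [ 0  0  1  0 ]
  [ 0  0  0  1 ]
R1 -> R1 − R3
  [ 1  3  1  0 ]
  [ 0  0  1  0 ]
  [ 0  0  0  1 ]
R1 -> R1 − R2
  [ 1  3  0  0 ]
  [ 0  0  1  0 ]
  [ 0  0  0  1 ]

3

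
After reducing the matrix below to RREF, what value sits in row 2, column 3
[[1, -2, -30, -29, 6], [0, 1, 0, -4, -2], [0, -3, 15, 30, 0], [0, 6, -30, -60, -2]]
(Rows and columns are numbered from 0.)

R3 -> R3 + 3·R2
  [ 1  -2  -30  -29   6 ]
  [ 0   1    0   -4  -2 ]
  [ 0   0   15   18  -6 ]
  [ 0   6  -30  -60  -2 ]
R4 -> R4 − 6·R2
  [ 1  -2  -30  -29   6 ]
  [ 0   1    0   -4  -2 ]
  [ 0   0   15   18  -6 ]
  [ 0   0  -30  -36  10 ]
R3 -> 1/15·R3
  [ 1  -2  -30  -29     6 ]
  [ 0   1    0   -4    -2 ]
  [ 0   0    1  6/5  -2/5 ]
  [ 0   0  -30  -36    10 ]
R4 -> R4 + 30·R3
  [ 1  -2  -30  -29     6 ]
  [ 0   1    0   -4    -2 ]
  [ 0   0    1  6/5  -2/5 ]
  [ 0   0    0    0    -2 ]
R4 -> -1/2·R4
  [ 1  -2  -30  -29     6 ]
  [ 0   1    0   -4    -2 ]
  [ 0   0    1  6/5  -2/5 ]
  [ 0   0    0    0     1 ]
R3 -> R3 + 2/5·R4
  [ 1  -2  -30  -29   6 ]
  [ 0   1    0   -4  -2 ]
  [ 0   0    1  6/5   0 ]
  [ 0   0    0    0   1 ]
R2 -> R2 + 2·R4
  [ 1  -2  -30  -29  6 ]
  [ 0   1    0   -4  0 ]
  [ 0   0    1  6/5  0 ]
  [ 0   0    0    0  1 ]
R1 -> R1 − 6·R4
  [ 1  -2  -30  -29  0 ]
  [ 0   1    0   -4  0 ]
  [ 0   0    1  6/5  0 ]
  [ 0   0    0    0  1 ]
R1 -> R1 + 30·R3
  [ 1  -2  0    7  0 ]
  [ 0   1  0   -4  0 ]
  [ 0   0  1  6/5  0 ]
  [ 0   0  0    0  1 ]
R1 -> R1 + 2·R2
  [ 1  0  0   -1  0 ]
  [ 0  1  0   -4  0 ]
  [ 0  0  1  6/5  0 ]
  [ 0  0  0    0  1 ]

6/5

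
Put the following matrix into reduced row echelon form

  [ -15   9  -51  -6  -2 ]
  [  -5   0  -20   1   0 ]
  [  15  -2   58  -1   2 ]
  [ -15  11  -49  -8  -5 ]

Multiply R1 by -1/15.
Add 5 times R1 to R2.
Subtract 15 times R1 from R3.
Add 15 times R1 to R4.
Multiply R2 by -1/3.
Subtract 7 times R2 from R3.
Subtract 2 times R2 from R4.
Multiply R3 by 9/14.
Add 23/9 times R3 to R4.
Add 2/9 times R3 to R2.
Subtract 2/15 times R3 from R1.
Add 3/5 times R2 to R1.

[[1, 0, 4, -1/5, 0], [0, 1, 1, -1, 0], [0, 0, 0, 0, 1], [0, 0, 0, 0, 0]]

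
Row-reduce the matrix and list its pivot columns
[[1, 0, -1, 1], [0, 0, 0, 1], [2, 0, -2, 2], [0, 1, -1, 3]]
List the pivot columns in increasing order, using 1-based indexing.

r3 → r3 − 2·r1
r2 <-> r4
r3 <-> r4
r2 → r2 − 3·r3
r1 → r1 − r3
Pivot columns are the columns containing a leading 1.

1, 2, 4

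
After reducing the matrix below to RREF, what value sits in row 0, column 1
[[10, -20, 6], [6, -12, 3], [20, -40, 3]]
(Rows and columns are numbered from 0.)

ρ1 → 1/10·ρ1
  [  1   -2  3/5 ]
  [  6  -12    3 ]
  [ 20  -40    3 ]
ρ2 → ρ2 − 6·ρ1
  [  1   -2   3/5 ]
  [  0    0  -3/5 ]
  [ 20  -40     3 ]
ρ3 → ρ3 − 20·ρ1
  [ 1  -2   3/5 ]
  [ 0   0  -3/5 ]
  [ 0   0    -9 ]
ρ2 → -5/3·ρ2
  [ 1  -2  3/5 ]
  [ 0   0    1 ]
  [ 0   0   -9 ]
ρ3 → ρ3 + 9·ρ2
  [ 1  -2  3/5 ]
  [ 0   0    1 ]
  [ 0   0    0 ]
ρ1 → ρ1 − 3/5·ρ2
  [ 1  -2  0 ]
  [ 0   0  1 ]
  [ 0   0  0 ]

-2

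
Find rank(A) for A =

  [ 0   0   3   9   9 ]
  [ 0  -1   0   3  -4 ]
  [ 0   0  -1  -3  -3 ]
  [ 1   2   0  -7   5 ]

r1 ↔ r4
  [ 1   2   0  -7   5 ]
  [ 0  -1   0   3  -4 ]
  [ 0   0  -1  -3  -3 ]
  [ 0   0   3   9   9 ]
r2 → -1·r2
  [ 1  2   0  -7   5 ]
  [ 0  1   0  -3   4 ]
  [ 0  0  -1  -3  -3 ]
  [ 0  0   3   9   9 ]
r3 → -1·r3
  [ 1  2  0  -7  5 ]
  [ 0  1  0  -3  4 ]
  [ 0  0  1   3  3 ]
  [ 0  0  3   9  9 ]
r4 → r4 − 3·r3
  [ 1  2  0  -7  5 ]
  [ 0  1  0  -3  4 ]
  [ 0  0  1   3  3 ]
  [ 0  0  0   0  0 ]
r1 → r1 − 2·r2
  [ 1  0  0  -1  -3 ]
  [ 0  1  0  -3   4 ]
  [ 0  0  1   3   3 ]
  [ 0  0  0   0   0 ]
The reduced form has 3 nonzero rows.

rank = 3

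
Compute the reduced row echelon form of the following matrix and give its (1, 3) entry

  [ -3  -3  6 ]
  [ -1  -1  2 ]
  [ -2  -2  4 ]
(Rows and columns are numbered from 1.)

Multiply r1 by -1/3.
  [  1   1  -2 ]
  [ -1  -1   2 ]
  [ -2  -2   4 ]
Add r1 to r2.
  [  1   1  -2 ]
  [  0   0   0 ]
  [ -2  -2   4 ]
Add 2 times r1 to r3.
  [ 1  1  -2 ]
  [ 0  0   0 ]
  [ 0  0   0 ]

-2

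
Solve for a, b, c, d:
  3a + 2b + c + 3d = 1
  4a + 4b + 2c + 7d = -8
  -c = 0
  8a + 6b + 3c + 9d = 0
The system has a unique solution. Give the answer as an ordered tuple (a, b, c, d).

(3, 2, 0, -4)

Form the augmented matrix and row-reduce:
  [ 3  2   1  3  |   1 ]
  [ 4  4   2  7  |  -8 ]
  [ 0  0  -1  0  |   0 ]
  [ 8  6   3  9  |   0 ]
R1 := 1/3·R1
R2 := R2 − 4·R1
R4 := R4 − 8·R1
R2 := 3/4·R2
R4 := R4 − 2/3·R2
R3 := -1·R3
R4 := -2·R4
R2 := R2 − 9/4·R4
R1 := R1 − R4
R2 := R2 − 1/2·R3
R1 := R1 − 1/3·R3
R1 := R1 − 2/3·R2
Reading off the last column: a = 3, b = 2, c = 0, d = -4.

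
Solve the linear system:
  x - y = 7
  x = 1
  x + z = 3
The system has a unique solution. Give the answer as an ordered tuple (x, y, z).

(1, -6, 2)

Form the augmented matrix and row-reduce:
  [ 1  -1  0  |  7 ]
  [ 1   0  0  |  1 ]
  [ 1   0  1  |  3 ]
Subtract r1 from r2.
Subtract r1 from r3.
Subtract r2 from r3.
Add r2 to r1.
Reading off the last column: x = 1, y = -6, z = 2.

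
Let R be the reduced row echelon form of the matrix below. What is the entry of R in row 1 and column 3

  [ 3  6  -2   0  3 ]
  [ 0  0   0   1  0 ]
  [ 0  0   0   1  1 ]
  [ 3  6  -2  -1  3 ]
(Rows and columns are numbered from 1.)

-2/3

ρ1 ← 1/3·ρ1
  [ 1  2  -2/3   0  1 ]
  [ 0  0     0   1  0 ]
  [ 0  0     0   1  1 ]
  [ 3  6    -2  -1  3 ]
ρ4 ← ρ4 − 3·ρ1
  [ 1  2  -2/3   0  1 ]
  [ 0  0     0   1  0 ]
  [ 0  0     0   1  1 ]
  [ 0  0     0  -1  0 ]
ρ3 ← ρ3 − ρ2
  [ 1  2  -2/3   0  1 ]
  [ 0  0     0   1  0 ]
  [ 0  0     0   0  1 ]
  [ 0  0     0  -1  0 ]
ρ4 ← ρ4 + ρ2
  [ 1  2  -2/3  0  1 ]
  [ 0  0     0  1  0 ]
  [ 0  0     0  0  1 ]
  [ 0  0     0  0  0 ]
ρ1 ← ρ1 − ρ3
  [ 1  2  -2/3  0  0 ]
  [ 0  0     0  1  0 ]
  [ 0  0     0  0  1 ]
  [ 0  0     0  0  0 ]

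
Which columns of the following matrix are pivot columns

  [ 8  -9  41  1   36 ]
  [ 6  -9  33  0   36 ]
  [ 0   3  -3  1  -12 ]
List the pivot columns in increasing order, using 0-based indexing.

Multiply ρ1 by 1/8.
  [ 1  -9/8  41/8  1/8  9/2 ]
  [ 6    -9    33    0   36 ]
  [ 0     3    -3    1  -12 ]
Subtract 6 times ρ1 from ρ2.
  [ 1  -9/8  41/8   1/8  9/2 ]
  [ 0  -9/4   9/4  -3/4    9 ]
  [ 0     3    -3     1  -12 ]
Multiply ρ2 by -4/9.
  [ 1  -9/8  41/8  1/8  9/2 ]
  [ 0     1    -1  1/3   -4 ]
  [ 0     3    -3    1  -12 ]
Subtract 3 times ρ2 from ρ3.
  [ 1  -9/8  41/8  1/8  9/2 ]
  [ 0     1    -1  1/3   -4 ]
  [ 0     0     0    0    0 ]
Add 9/8 times ρ2 to ρ1.
  [ 1  0   4  1/2   0 ]
  [ 0  1  -1  1/3  -4 ]
  [ 0  0   0    0   0 ]
Pivot columns are the columns containing a leading 1.

0, 1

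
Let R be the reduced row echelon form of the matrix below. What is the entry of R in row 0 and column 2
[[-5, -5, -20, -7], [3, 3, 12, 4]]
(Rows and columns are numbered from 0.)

4

r1 -> -1/5·r1
  [ 1  1   4  7/5 ]
  [ 3  3  12    4 ]
r2 -> r2 − 3·r1
  [ 1  1  4   7/5 ]
  [ 0  0  0  -1/5 ]
r2 -> -5·r2
  [ 1  1  4  7/5 ]
  [ 0  0  0    1 ]
r1 -> r1 − 7/5·r2
  [ 1  1  4  0 ]
  [ 0  0  0  1 ]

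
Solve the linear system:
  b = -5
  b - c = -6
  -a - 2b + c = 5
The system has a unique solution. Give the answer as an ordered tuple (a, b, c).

Form the augmented matrix and row-reduce:
  [  0   1   0  |  -5 ]
  [  0   1  -1  |  -6 ]
  [ -1  -2   1  |   5 ]
Swap ρ1 and ρ3.
Multiply ρ1 by -1.
Subtract ρ2 from ρ3.
Add ρ3 to ρ2.
Add ρ3 to ρ1.
Subtract 2 times ρ2 from ρ1.
Reading off the last column: a = 6, b = -5, c = 1.

(6, -5, 1)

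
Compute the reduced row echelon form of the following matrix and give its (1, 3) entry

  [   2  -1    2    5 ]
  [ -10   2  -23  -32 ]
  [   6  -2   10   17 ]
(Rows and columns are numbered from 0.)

r1 → 1/2·r1
  [   1  -1/2    1  5/2 ]
  [ -10     2  -23  -32 ]
  [   6    -2   10   17 ]
r2 → r2 + 10·r1
  [ 1  -1/2    1  5/2 ]
  [ 0    -3  -13   -7 ]
  [ 6    -2   10   17 ]
r3 → r3 − 6·r1
  [ 1  -1/2    1  5/2 ]
  [ 0    -3  -13   -7 ]
  [ 0     1    4    2 ]
r2 → -1/3·r2
  [ 1  -1/2     1  5/2 ]
  [ 0     1  13/3  7/3 ]
  [ 0     1     4    2 ]
r3 → r3 − r2
  [ 1  -1/2     1   5/2 ]
  [ 0     1  13/3   7/3 ]
  [ 0     0  -1/3  -1/3 ]
r3 → -3·r3
  [ 1  -1/2     1  5/2 ]
  [ 0     1  13/3  7/3 ]
  [ 0     0     1    1 ]
r2 → r2 − 13/3·r3
  [ 1  -1/2  1  5/2 ]
  [ 0     1  0   -2 ]
  [ 0     0  1    1 ]
r1 → r1 − r3
  [ 1  -1/2  0  3/2 ]
  [ 0     1  0   -2 ]
  [ 0     0  1    1 ]
r1 → r1 + 1/2·r2
  [ 1  0  0  1/2 ]
  [ 0  1  0   -2 ]
  [ 0  0  1    1 ]

-2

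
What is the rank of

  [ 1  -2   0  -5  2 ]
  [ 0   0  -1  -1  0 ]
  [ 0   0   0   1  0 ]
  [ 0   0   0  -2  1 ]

R2 ← -1·R2
  [ 1  -2  0  -5  2 ]
  [ 0   0  1   1  0 ]
  [ 0   0  0   1  0 ]
  [ 0   0  0  -2  1 ]
R4 ← R4 + 2·R3
  [ 1  -2  0  -5  2 ]
  [ 0   0  1   1  0 ]
  [ 0   0  0   1  0 ]
  [ 0   0  0   0  1 ]
R1 ← R1 − 2·R4
  [ 1  -2  0  -5  0 ]
  [ 0   0  1   1  0 ]
  [ 0   0  0   1  0 ]
  [ 0   0  0   0  1 ]
R2 ← R2 − R3
  [ 1  -2  0  -5  0 ]
  [ 0   0  1   0  0 ]
  [ 0   0  0   1  0 ]
  [ 0   0  0   0  1 ]
R1 ← R1 + 5·R3
  [ 1  -2  0  0  0 ]
  [ 0   0  1  0  0 ]
  [ 0   0  0  1  0 ]
  [ 0   0  0  0  1 ]
The reduced form has 4 nonzero rows.

rank = 4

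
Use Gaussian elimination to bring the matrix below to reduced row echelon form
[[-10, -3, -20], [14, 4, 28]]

r1 -> -1/10·r1
  [  1  3/10   2 ]
  [ 14     4  28 ]
r2 -> r2 − 14·r1
  [ 1  3/10  2 ]
  [ 0  -1/5  0 ]
r2 -> -5·r2
  [ 1  3/10  2 ]
  [ 0     1  0 ]
r1 -> r1 − 3/10·r2
  [ 1  0  2 ]
  [ 0  1  0 ]

[[1, 0, 2], [0, 1, 0]]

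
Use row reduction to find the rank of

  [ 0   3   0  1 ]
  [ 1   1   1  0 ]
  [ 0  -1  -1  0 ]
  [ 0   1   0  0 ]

rank = 4

Swap ρ1 and ρ2.
  [ 1   1   1  0 ]
  [ 0   3   0  1 ]
  [ 0  -1  -1  0 ]
  [ 0   1   0  0 ]
Multiply ρ2 by 1/3.
  [ 1   1   1    0 ]
  [ 0   1   0  1/3 ]
  [ 0  -1  -1    0 ]
  [ 0   1   0    0 ]
Add ρ2 to ρ3.
  [ 1  1   1    0 ]
  [ 0  1   0  1/3 ]
  [ 0  0  -1  1/3 ]
  [ 0  1   0    0 ]
Subtract ρ2 from ρ4.
  [ 1  1   1     0 ]
  [ 0  1   0   1/3 ]
  [ 0  0  -1   1/3 ]
  [ 0  0   0  -1/3 ]
Multiply ρ3 by -1.
  [ 1  1  1     0 ]
  [ 0  1  0   1/3 ]
  [ 0  0  1  -1/3 ]
  [ 0  0  0  -1/3 ]
Multiply ρ4 by -3.
  [ 1  1  1     0 ]
  [ 0  1  0   1/3 ]
  [ 0  0  1  -1/3 ]
  [ 0  0  0     1 ]
Add 1/3 times ρ4 to ρ3.
  [ 1  1  1    0 ]
  [ 0  1  0  1/3 ]
  [ 0  0  1    0 ]
  [ 0  0  0    1 ]
Subtract 1/3 times ρ4 from ρ2.
  [ 1  1  1  0 ]
  [ 0  1  0  0 ]
  [ 0  0  1  0 ]
  [ 0  0  0  1 ]
Subtract ρ3 from ρ1.
  [ 1  1  0  0 ]
  [ 0  1  0  0 ]
  [ 0  0  1  0 ]
  [ 0  0  0  1 ]
Subtract ρ2 from ρ1.
  [ 1  0  0  0 ]
  [ 0  1  0  0 ]
  [ 0  0  1  0 ]
  [ 0  0  0  1 ]
The reduced form has 4 nonzero rows.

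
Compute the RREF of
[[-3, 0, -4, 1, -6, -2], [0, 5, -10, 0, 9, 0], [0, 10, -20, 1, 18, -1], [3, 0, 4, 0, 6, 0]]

[[1, 0, 4/3, 0, 2, 0], [0, 1, -2, 0, 9/5, 0], [0, 0, 0, 1, 0, 0], [0, 0, 0, 0, 0, 1]]

R1 → -1/3·R1
  [ 1   0  4/3  -1/3   2  2/3 ]
  [ 0   5  -10     0   9    0 ]
  [ 0  10  -20     1  18   -1 ]
  [ 3   0    4     0   6    0 ]
R4 → R4 − 3·R1
  [ 1   0  4/3  -1/3   2  2/3 ]
  [ 0   5  -10     0   9    0 ]
  [ 0  10  -20     1  18   -1 ]
  [ 0   0    0     1   0   -2 ]
R2 → 1/5·R2
  [ 1   0  4/3  -1/3    2  2/3 ]
  [ 0   1   -2     0  9/5    0 ]
  [ 0  10  -20     1   18   -1 ]
  [ 0   0    0     1    0   -2 ]
R3 → R3 − 10·R2
  [ 1  0  4/3  -1/3    2  2/3 ]
  [ 0  1   -2     0  9/5    0 ]
  [ 0  0    0     1    0   -1 ]
  [ 0  0    0     1    0   -2 ]
R4 → R4 − R3
  [ 1  0  4/3  -1/3    2  2/3 ]
  [ 0  1   -2     0  9/5    0 ]
  [ 0  0    0     1    0   -1 ]
  [ 0  0    0     0    0   -1 ]
R4 → -1·R4
  [ 1  0  4/3  -1/3    2  2/3 ]
  [ 0  1   -2     0  9/5    0 ]
  [ 0  0    0     1    0   -1 ]
  [ 0  0    0     0    0    1 ]
R3 → R3 + R4
  [ 1  0  4/3  -1/3    2  2/3 ]
  [ 0  1   -2     0  9/5    0 ]
  [ 0  0    0     1    0    0 ]
  [ 0  0    0     0    0    1 ]
R1 → R1 − 2/3·R4
  [ 1  0  4/3  -1/3    2  0 ]
  [ 0  1   -2     0  9/5  0 ]
  [ 0  0    0     1    0  0 ]
  [ 0  0    0     0    0  1 ]
R1 → R1 + 1/3·R3
  [ 1  0  4/3  0    2  0 ]
  [ 0  1   -2  0  9/5  0 ]
  [ 0  0    0  1    0  0 ]
  [ 0  0    0  0    0  1 ]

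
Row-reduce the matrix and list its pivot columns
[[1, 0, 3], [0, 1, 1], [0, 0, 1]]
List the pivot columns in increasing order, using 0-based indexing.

0, 1, 2

r2 ← r2 − r3
  [ 1  0  3 ]
  [ 0  1  0 ]
  [ 0  0  1 ]
r1 ← r1 − 3·r3
  [ 1  0  0 ]
  [ 0  1  0 ]
  [ 0  0  1 ]
Pivot columns are the columns containing a leading 1.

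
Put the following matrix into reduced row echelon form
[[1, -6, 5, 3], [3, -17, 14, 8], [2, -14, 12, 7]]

ρ2 -> ρ2 − 3·ρ1
ρ3 -> ρ3 − 2·ρ1
ρ3 -> ρ3 + 2·ρ2
ρ3 -> -1·ρ3
ρ2 -> ρ2 + ρ3
ρ1 -> ρ1 − 3·ρ3
ρ1 -> ρ1 + 6·ρ2

[[1, 0, -1, 0], [0, 1, -1, 0], [0, 0, 0, 1]]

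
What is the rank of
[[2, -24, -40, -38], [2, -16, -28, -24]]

R1 → 1/2·R1
  [ 1  -12  -20  -19 ]
  [ 2  -16  -28  -24 ]
R2 → R2 − 2·R1
  [ 1  -12  -20  -19 ]
  [ 0    8   12   14 ]
R2 → 1/8·R2
  [ 1  -12  -20  -19 ]
  [ 0    1  3/2  7/4 ]
R1 → R1 + 12·R2
  [ 1  0   -2    2 ]
  [ 0  1  3/2  7/4 ]
The reduced form has 2 nonzero rows.

rank = 2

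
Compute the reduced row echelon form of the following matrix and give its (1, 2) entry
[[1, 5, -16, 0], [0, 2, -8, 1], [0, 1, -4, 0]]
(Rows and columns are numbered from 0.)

-4

Multiply R2 by 1/2.
  [ 1  5  -16    0 ]
  [ 0  1   -4  1/2 ]
  [ 0  1   -4    0 ]
Subtract R2 from R3.
  [ 1  5  -16     0 ]
  [ 0  1   -4   1/2 ]
  [ 0  0    0  -1/2 ]
Multiply R3 by -2.
  [ 1  5  -16    0 ]
  [ 0  1   -4  1/2 ]
  [ 0  0    0    1 ]
Subtract 1/2 times R3 from R2.
  [ 1  5  -16  0 ]
  [ 0  1   -4  0 ]
  [ 0  0    0  1 ]
Subtract 5 times R2 from R1.
  [ 1  0   4  0 ]
  [ 0  1  -4  0 ]
  [ 0  0   0  1 ]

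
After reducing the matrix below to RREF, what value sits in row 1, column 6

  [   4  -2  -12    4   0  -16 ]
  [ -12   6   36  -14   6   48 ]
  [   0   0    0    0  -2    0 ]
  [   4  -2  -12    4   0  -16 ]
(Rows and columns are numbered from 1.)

R1 ← 1/4·R1
R2 ← R2 + 12·R1
R4 ← R4 − 4·R1
R2 ← -1/2·R2
R3 ← -1/2·R3
R2 ← R2 + 3·R3
R1 ← R1 − R2

-4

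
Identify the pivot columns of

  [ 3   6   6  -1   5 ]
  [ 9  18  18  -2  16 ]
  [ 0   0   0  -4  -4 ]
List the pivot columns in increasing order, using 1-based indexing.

R1 -> 1/3·R1
  [ 1   2   2  -1/3  5/3 ]
  [ 9  18  18    -2   16 ]
  [ 0   0   0    -4   -4 ]
R2 -> R2 − 9·R1
  [ 1  2  2  -1/3  5/3 ]
  [ 0  0  0     1    1 ]
  [ 0  0  0    -4   -4 ]
R3 -> R3 + 4·R2
  [ 1  2  2  -1/3  5/3 ]
  [ 0  0  0     1    1 ]
  [ 0  0  0     0    0 ]
R1 -> R1 + 1/3·R2
  [ 1  2  2  0  2 ]
  [ 0  0  0  1  1 ]
  [ 0  0  0  0  0 ]
Pivot columns are the columns containing a leading 1.

1, 4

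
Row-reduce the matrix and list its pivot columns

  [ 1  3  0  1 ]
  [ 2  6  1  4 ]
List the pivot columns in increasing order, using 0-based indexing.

0, 2

ρ2 -> ρ2 − 2·ρ1
  [ 1  3  0  1 ]
  [ 0  0  1  2 ]
Pivot columns are the columns containing a leading 1.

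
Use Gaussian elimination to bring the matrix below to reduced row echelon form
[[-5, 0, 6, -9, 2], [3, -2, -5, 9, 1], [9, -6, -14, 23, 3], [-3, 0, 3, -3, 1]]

[[1, 0, 0, -3, 0], [0, 1, 0, 1, 0], [0, 0, 1, -4, 0], [0, 0, 0, 0, 1]]

Multiply r1 by -1/5.
  [  1   0  -6/5  9/5  -2/5 ]
  [  3  -2    -5    9     1 ]
  [  9  -6   -14   23     3 ]
  [ -3   0     3   -3     1 ]
Subtract 3 times r1 from r2.
  [  1   0  -6/5   9/5  -2/5 ]
  [  0  -2  -7/5  18/5  11/5 ]
  [  9  -6   -14    23     3 ]
  [ -3   0     3    -3     1 ]
Subtract 9 times r1 from r3.
  [  1   0   -6/5   9/5  -2/5 ]
  [  0  -2   -7/5  18/5  11/5 ]
  [  0  -6  -16/5  34/5  33/5 ]
  [ -3   0      3    -3     1 ]
Add 3 times r1 to r4.
  [ 1   0   -6/5   9/5  -2/5 ]
  [ 0  -2   -7/5  18/5  11/5 ]
  [ 0  -6  -16/5  34/5  33/5 ]
  [ 0   0   -3/5  12/5  -1/5 ]
Multiply r2 by -1/2.
  [ 1   0   -6/5   9/5    -2/5 ]
  [ 0   1   7/10  -9/5  -11/10 ]
  [ 0  -6  -16/5  34/5    33/5 ]
  [ 0   0   -3/5  12/5    -1/5 ]
Add 6 times r2 to r3.
  [ 1  0  -6/5   9/5    -2/5 ]
  [ 0  1  7/10  -9/5  -11/10 ]
  [ 0  0     1    -4       0 ]
  [ 0  0  -3/5  12/5    -1/5 ]
Add 3/5 times r3 to r4.
  [ 1  0  -6/5   9/5    -2/5 ]
  [ 0  1  7/10  -9/5  -11/10 ]
  [ 0  0     1    -4       0 ]
  [ 0  0     0     0    -1/5 ]
Multiply r4 by -5.
  [ 1  0  -6/5   9/5    -2/5 ]
  [ 0  1  7/10  -9/5  -11/10 ]
  [ 0  0     1    -4       0 ]
  [ 0  0     0     0       1 ]
Add 11/10 times r4 to r2.
  [ 1  0  -6/5   9/5  -2/5 ]
  [ 0  1  7/10  -9/5     0 ]
  [ 0  0     1    -4     0 ]
  [ 0  0     0     0     1 ]
Add 2/5 times r4 to r1.
  [ 1  0  -6/5   9/5  0 ]
  [ 0  1  7/10  -9/5  0 ]
  [ 0  0     1    -4  0 ]
  [ 0  0     0     0  1 ]
Subtract 7/10 times r3 from r2.
  [ 1  0  -6/5  9/5  0 ]
  [ 0  1     0    1  0 ]
  [ 0  0     1   -4  0 ]
  [ 0  0     0    0  1 ]
Add 6/5 times r3 to r1.
  [ 1  0  0  -3  0 ]
  [ 0  1  0   1  0 ]
  [ 0  0  1  -4  0 ]
  [ 0  0  0   0  1 ]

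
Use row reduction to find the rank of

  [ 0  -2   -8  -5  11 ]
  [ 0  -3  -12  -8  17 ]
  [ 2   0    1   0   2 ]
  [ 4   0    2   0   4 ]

Swap R1 and R3.
  [ 2   0    1   0   2 ]
  [ 0  -3  -12  -8  17 ]
  [ 0  -2   -8  -5  11 ]
  [ 4   0    2   0   4 ]
Multiply R1 by 1/2.
  [ 1   0  1/2   0   1 ]
  [ 0  -3  -12  -8  17 ]
  [ 0  -2   -8  -5  11 ]
  [ 4   0    2   0   4 ]
Subtract 4 times R1 from R4.
  [ 1   0  1/2   0   1 ]
  [ 0  -3  -12  -8  17 ]
  [ 0  -2   -8  -5  11 ]
  [ 0   0    0   0   0 ]
Multiply R2 by -1/3.
  [ 1   0  1/2    0      1 ]
  [ 0   1    4  8/3  -17/3 ]
  [ 0  -2   -8   -5     11 ]
  [ 0   0    0    0      0 ]
Add 2 times R2 to R3.
  [ 1  0  1/2    0      1 ]
  [ 0  1    4  8/3  -17/3 ]
  [ 0  0    0  1/3   -1/3 ]
  [ 0  0    0    0      0 ]
Multiply R3 by 3.
  [ 1  0  1/2    0      1 ]
  [ 0  1    4  8/3  -17/3 ]
  [ 0  0    0    1     -1 ]
  [ 0  0    0    0      0 ]
Subtract 8/3 times R3 from R2.
  [ 1  0  1/2  0   1 ]
  [ 0  1    4  0  -3 ]
  [ 0  0    0  1  -1 ]
  [ 0  0    0  0   0 ]
The reduced form has 3 nonzero rows.

rank = 3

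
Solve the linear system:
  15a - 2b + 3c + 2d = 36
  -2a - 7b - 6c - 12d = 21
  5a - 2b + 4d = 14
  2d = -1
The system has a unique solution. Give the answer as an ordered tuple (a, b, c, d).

Form the augmented matrix and row-reduce:
  [ 15  -2   3    2  |  36 ]
  [ -2  -7  -6  -12  |  21 ]
  [  5  -2   0    4  |  14 ]
  [  0   0   0    2  |  -1 ]
Multiply R1 by 1/15.
  [  1  -2/15  1/5  2/15  |  12/5 ]
  [ -2     -7   -6   -12  |    21 ]
  [  5     -2    0     4  |    14 ]
  [  0      0    0     2  |    -1 ]
Add 2 times R1 to R2.
  [ 1    -2/15    1/5     2/15  |   12/5 ]
  [ 0  -109/15  -28/5  -176/15  |  129/5 ]
  [ 5       -2      0        4  |     14 ]
  [ 0        0      0        2  |     -1 ]
Subtract 5 times R1 from R3.
  [ 1    -2/15    1/5     2/15  |   12/5 ]
  [ 0  -109/15  -28/5  -176/15  |  129/5 ]
  [ 0     -4/3     -1     10/3  |      2 ]
  [ 0        0      0        2  |     -1 ]
Multiply R2 by -15/109.
  [ 1  -2/15     1/5     2/15  |      12/5 ]
  [ 0      1  84/109  176/109  |  -387/109 ]
  [ 0   -4/3      -1     10/3  |         2 ]
  [ 0      0       0        2  |        -1 ]
Add 4/3 times R2 to R3.
  [ 1  -2/15     1/5     2/15  |      12/5 ]
  [ 0      1  84/109  176/109  |  -387/109 ]
  [ 0      0   3/109  598/109  |  -298/109 ]
  [ 0      0       0        2  |        -1 ]
Multiply R3 by 109/3.
  [ 1  -2/15     1/5     2/15  |      12/5 ]
  [ 0      1  84/109  176/109  |  -387/109 ]
  [ 0      0       1    598/3  |    -298/3 ]
  [ 0      0       0        2  |        -1 ]
Multiply R4 by 1/2.
  [ 1  -2/15     1/5     2/15  |      12/5 ]
  [ 0      1  84/109  176/109  |  -387/109 ]
  [ 0      0       1    598/3  |    -298/3 ]
  [ 0      0       0        1  |      -1/2 ]
Subtract 598/3 times R4 from R3.
  [ 1  -2/15     1/5     2/15  |      12/5 ]
  [ 0      1  84/109  176/109  |  -387/109 ]
  [ 0      0       1        0  |       1/3 ]
  [ 0      0       0        1  |      -1/2 ]
Subtract 176/109 times R4 from R2.
  [ 1  -2/15     1/5  2/15  |      12/5 ]
  [ 0      1  84/109     0  |  -299/109 ]
  [ 0      0       1     0  |       1/3 ]
  [ 0      0       0     1  |      -1/2 ]
Subtract 2/15 times R4 from R1.
  [ 1  -2/15     1/5  0  |     37/15 ]
  [ 0      1  84/109  0  |  -299/109 ]
  [ 0      0       1  0  |       1/3 ]
  [ 0      0       0  1  |      -1/2 ]
Subtract 84/109 times R3 from R2.
  [ 1  -2/15  1/5  0  |  37/15 ]
  [ 0      1    0  0  |     -3 ]
  [ 0      0    1  0  |    1/3 ]
  [ 0      0    0  1  |   -1/2 ]
Subtract 1/5 times R3 from R1.
  [ 1  -2/15  0  0  |  12/5 ]
  [ 0      1  0  0  |    -3 ]
  [ 0      0  1  0  |   1/3 ]
  [ 0      0  0  1  |  -1/2 ]
Add 2/15 times R2 to R1.
  [ 1  0  0  0  |     2 ]
  [ 0  1  0  0  |    -3 ]
  [ 0  0  1  0  |   1/3 ]
  [ 0  0  0  1  |  -1/2 ]
Reading off the last column: a = 2, b = -3, c = 1/3, d = -1/2.

(2, -3, 1/3, -1/2)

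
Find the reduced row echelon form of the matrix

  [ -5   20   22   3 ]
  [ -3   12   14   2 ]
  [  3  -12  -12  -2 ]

Multiply r1 by -1/5.
  [  1   -4  -22/5  -3/5 ]
  [ -3   12     14     2 ]
  [  3  -12    -12    -2 ]
Add 3 times r1 to r2.
  [ 1   -4  -22/5  -3/5 ]
  [ 0    0    4/5   1/5 ]
  [ 3  -12    -12    -2 ]
Subtract 3 times r1 from r3.
  [ 1  -4  -22/5  -3/5 ]
  [ 0   0    4/5   1/5 ]
  [ 0   0    6/5  -1/5 ]
Multiply r2 by 5/4.
  [ 1  -4  -22/5  -3/5 ]
  [ 0   0      1   1/4 ]
  [ 0   0    6/5  -1/5 ]
Subtract 6/5 times r2 from r3.
  [ 1  -4  -22/5  -3/5 ]
  [ 0   0      1   1/4 ]
  [ 0   0      0  -1/2 ]
Multiply r3 by -2.
  [ 1  -4  -22/5  -3/5 ]
  [ 0   0      1   1/4 ]
  [ 0   0      0     1 ]
Subtract 1/4 times r3 from r2.
  [ 1  -4  -22/5  -3/5 ]
  [ 0   0      1     0 ]
  [ 0   0      0     1 ]
Add 3/5 times r3 to r1.
  [ 1  -4  -22/5  0 ]
  [ 0   0      1  0 ]
  [ 0   0      0  1 ]
Add 22/5 times r2 to r1.
  [ 1  -4  0  0 ]
  [ 0   0  1  0 ]
  [ 0   0  0  1 ]

[[1, -4, 0, 0], [0, 0, 1, 0], [0, 0, 0, 1]]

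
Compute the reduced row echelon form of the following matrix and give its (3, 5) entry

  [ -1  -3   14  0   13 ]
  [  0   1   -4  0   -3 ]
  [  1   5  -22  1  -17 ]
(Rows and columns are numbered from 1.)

2

R1 := -1·R1
R3 := R3 − R1
R3 := R3 − 2·R2
R1 := R1 − 3·R2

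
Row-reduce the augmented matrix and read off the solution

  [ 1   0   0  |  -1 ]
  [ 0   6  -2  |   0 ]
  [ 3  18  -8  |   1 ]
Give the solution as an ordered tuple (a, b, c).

r3 -> r3 − 3·r1
r2 -> 1/6·r2
r3 -> r3 − 18·r2
r3 -> -1/2·r3
r2 -> r2 + 1/3·r3
Reading off the last column: a = -1, b = -2/3, c = -2.

(-1, -2/3, -2)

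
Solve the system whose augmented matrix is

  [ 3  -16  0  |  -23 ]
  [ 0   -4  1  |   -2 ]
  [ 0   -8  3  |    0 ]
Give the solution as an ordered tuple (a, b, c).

(1/3, 3/2, 4)

Multiply R1 by 1/3.
  [ 1  -16/3  0  |  -23/3 ]
  [ 0     -4  1  |     -2 ]
  [ 0     -8  3  |      0 ]
Multiply R2 by -1/4.
  [ 1  -16/3     0  |  -23/3 ]
  [ 0      1  -1/4  |    1/2 ]
  [ 0     -8     3  |      0 ]
Add 8 times R2 to R3.
  [ 1  -16/3     0  |  -23/3 ]
  [ 0      1  -1/4  |    1/2 ]
  [ 0      0     1  |      4 ]
Add 1/4 times R3 to R2.
  [ 1  -16/3  0  |  -23/3 ]
  [ 0      1  0  |    3/2 ]
  [ 0      0  1  |      4 ]
Add 16/3 times R2 to R1.
  [ 1  0  0  |  1/3 ]
  [ 0  1  0  |  3/2 ]
  [ 0  0  1  |    4 ]
Reading off the last column: a = 1/3, b = 3/2, c = 4.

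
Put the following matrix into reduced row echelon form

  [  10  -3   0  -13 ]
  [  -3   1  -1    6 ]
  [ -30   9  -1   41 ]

[[1, 0, 0, -1], [0, 1, 0, 1], [0, 0, 1, -2]]

Multiply R1 by 1/10.
  [   1  -3/10   0  -13/10 ]
  [  -3      1  -1       6 ]
  [ -30      9  -1      41 ]
Add 3 times R1 to R2.
  [   1  -3/10   0  -13/10 ]
  [   0   1/10  -1   21/10 ]
  [ -30      9  -1      41 ]
Add 30 times R1 to R3.
  [ 1  -3/10   0  -13/10 ]
  [ 0   1/10  -1   21/10 ]
  [ 0      0  -1       2 ]
Multiply R2 by 10.
  [ 1  -3/10    0  -13/10 ]
  [ 0      1  -10      21 ]
  [ 0      0   -1       2 ]
Multiply R3 by -1.
  [ 1  -3/10    0  -13/10 ]
  [ 0      1  -10      21 ]
  [ 0      0    1      -2 ]
Add 10 times R3 to R2.
  [ 1  -3/10  0  -13/10 ]
  [ 0      1  0       1 ]
  [ 0      0  1      -2 ]
Add 3/10 times R2 to R1.
  [ 1  0  0  -1 ]
  [ 0  1  0   1 ]
  [ 0  0  1  -2 ]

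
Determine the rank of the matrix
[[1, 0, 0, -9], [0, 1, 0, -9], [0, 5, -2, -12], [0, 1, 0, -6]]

rank = 4

r3 → r3 − 5·r2
  [ 1  0   0  -9 ]
  [ 0  1   0  -9 ]
  [ 0  0  -2  33 ]
  [ 0  1   0  -6 ]
r4 → r4 − r2
  [ 1  0   0  -9 ]
  [ 0  1   0  -9 ]
  [ 0  0  -2  33 ]
  [ 0  0   0   3 ]
r3 → -1/2·r3
  [ 1  0  0     -9 ]
  [ 0  1  0     -9 ]
  [ 0  0  1  -33/2 ]
  [ 0  0  0      3 ]
r4 → 1/3·r4
  [ 1  0  0     -9 ]
  [ 0  1  0     -9 ]
  [ 0  0  1  -33/2 ]
  [ 0  0  0      1 ]
r3 → r3 + 33/2·r4
  [ 1  0  0  -9 ]
  [ 0  1  0  -9 ]
  [ 0  0  1   0 ]
  [ 0  0  0   1 ]
r2 → r2 + 9·r4
  [ 1  0  0  -9 ]
  [ 0  1  0   0 ]
  [ 0  0  1   0 ]
  [ 0  0  0   1 ]
r1 → r1 + 9·r4
  [ 1  0  0  0 ]
  [ 0  1  0  0 ]
  [ 0  0  1  0 ]
  [ 0  0  0  1 ]
The reduced form has 4 nonzero rows.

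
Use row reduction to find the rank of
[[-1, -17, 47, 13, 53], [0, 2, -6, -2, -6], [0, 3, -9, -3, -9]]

R1 → -1·R1
  [ 1  17  -47  -13  -53 ]
  [ 0   2   -6   -2   -6 ]
  [ 0   3   -9   -3   -9 ]
R2 → 1/2·R2
  [ 1  17  -47  -13  -53 ]
  [ 0   1   -3   -1   -3 ]
  [ 0   3   -9   -3   -9 ]
R3 → R3 − 3·R2
  [ 1  17  -47  -13  -53 ]
  [ 0   1   -3   -1   -3 ]
  [ 0   0    0    0    0 ]
R1 → R1 − 17·R2
  [ 1  0   4   4  -2 ]
  [ 0  1  -3  -1  -3 ]
  [ 0  0   0   0   0 ]
The reduced form has 2 nonzero rows.

rank = 2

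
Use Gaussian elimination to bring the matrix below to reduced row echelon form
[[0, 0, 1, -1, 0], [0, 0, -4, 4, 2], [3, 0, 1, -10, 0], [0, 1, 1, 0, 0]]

R1 ↔ R3
R1 ← 1/3·R1
R2 ↔ R4
R4 ← R4 + 4·R3
R4 ← 1/2·R4
R2 ← R2 − R3
R1 ← R1 − 1/3·R3

[[1, 0, 0, -3, 0], [0, 1, 0, 1, 0], [0, 0, 1, -1, 0], [0, 0, 0, 0, 1]]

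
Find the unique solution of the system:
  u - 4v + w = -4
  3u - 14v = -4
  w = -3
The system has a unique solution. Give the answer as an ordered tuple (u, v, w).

(1, 1/2, -3)

Form the augmented matrix and row-reduce:
  [ 1   -4  1  |  -4 ]
  [ 3  -14  0  |  -4 ]
  [ 0    0  1  |  -3 ]
ρ2 → ρ2 − 3·ρ1
  [ 1  -4   1  |  -4 ]
  [ 0  -2  -3  |   8 ]
  [ 0   0   1  |  -3 ]
ρ2 → -1/2·ρ2
  [ 1  -4    1  |  -4 ]
  [ 0   1  3/2  |  -4 ]
  [ 0   0    1  |  -3 ]
ρ2 → ρ2 − 3/2·ρ3
  [ 1  -4  1  |   -4 ]
  [ 0   1  0  |  1/2 ]
  [ 0   0  1  |   -3 ]
ρ1 → ρ1 − ρ3
  [ 1  -4  0  |   -1 ]
  [ 0   1  0  |  1/2 ]
  [ 0   0  1  |   -3 ]
ρ1 → ρ1 + 4·ρ2
  [ 1  0  0  |    1 ]
  [ 0  1  0  |  1/2 ]
  [ 0  0  1  |   -3 ]
Reading off the last column: u = 1, v = 1/2, w = -3.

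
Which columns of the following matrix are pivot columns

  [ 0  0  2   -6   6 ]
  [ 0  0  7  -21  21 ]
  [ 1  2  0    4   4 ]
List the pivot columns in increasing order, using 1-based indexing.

r1 ↔ r3
  [ 1  2  0    4   4 ]
  [ 0  0  7  -21  21 ]
  [ 0  0  2   -6   6 ]
r2 := 1/7·r2
  [ 1  2  0   4  4 ]
  [ 0  0  1  -3  3 ]
  [ 0  0  2  -6  6 ]
r3 := r3 − 2·r2
  [ 1  2  0   4  4 ]
  [ 0  0  1  -3  3 ]
  [ 0  0  0   0  0 ]
Pivot columns are the columns containing a leading 1.

1, 3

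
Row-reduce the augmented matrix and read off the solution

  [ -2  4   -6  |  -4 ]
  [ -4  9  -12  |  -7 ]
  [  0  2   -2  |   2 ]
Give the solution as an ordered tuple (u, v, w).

r1 := -1/2·r1
  [  1  -2    3  |   2 ]
  [ -4   9  -12  |  -7 ]
  [  0   2   -2  |   2 ]
r2 := r2 + 4·r1
  [ 1  -2   3  |  2 ]
  [ 0   1   0  |  1 ]
  [ 0   2  -2  |  2 ]
r3 := r3 − 2·r2
  [ 1  -2   3  |  2 ]
  [ 0   1   0  |  1 ]
  [ 0   0  -2  |  0 ]
r3 := -1/2·r3
  [ 1  -2  3  |  2 ]
  [ 0   1  0  |  1 ]
  [ 0   0  1  |  0 ]
r1 := r1 − 3·r3
  [ 1  -2  0  |  2 ]
  [ 0   1  0  |  1 ]
  [ 0   0  1  |  0 ]
r1 := r1 + 2·r2
  [ 1  0  0  |  4 ]
  [ 0  1  0  |  1 ]
  [ 0  0  1  |  0 ]
Reading off the last column: u = 4, v = 1, w = 0.

(4, 1, 0)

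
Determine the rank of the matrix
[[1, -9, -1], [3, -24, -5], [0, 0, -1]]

rank = 3

r2 -> r2 − 3·r1
  [ 1  -9  -1 ]
  [ 0   3  -2 ]
  [ 0   0  -1 ]
r2 -> 1/3·r2
  [ 1  -9    -1 ]
  [ 0   1  -2/3 ]
  [ 0   0    -1 ]
r3 -> -1·r3
  [ 1  -9    -1 ]
  [ 0   1  -2/3 ]
  [ 0   0     1 ]
r2 -> r2 + 2/3·r3
  [ 1  -9  -1 ]
  [ 0   1   0 ]
  [ 0   0   1 ]
r1 -> r1 + r3
  [ 1  -9  0 ]
  [ 0   1  0 ]
  [ 0   0  1 ]
r1 -> r1 + 9·r2
  [ 1  0  0 ]
  [ 0  1  0 ]
  [ 0  0  1 ]
The reduced form has 3 nonzero rows.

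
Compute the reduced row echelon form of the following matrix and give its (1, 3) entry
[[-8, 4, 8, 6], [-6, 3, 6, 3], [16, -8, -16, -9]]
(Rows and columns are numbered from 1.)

-1

R1 -> -1/8·R1
  [  1  -1/2   -1  -3/4 ]
  [ -6     3    6     3 ]
  [ 16    -8  -16    -9 ]
R2 -> R2 + 6·R1
  [  1  -1/2   -1  -3/4 ]
  [  0     0    0  -3/2 ]
  [ 16    -8  -16    -9 ]
R3 -> R3 − 16·R1
  [ 1  -1/2  -1  -3/4 ]
  [ 0     0   0  -3/2 ]
  [ 0     0   0     3 ]
R2 -> -2/3·R2
  [ 1  -1/2  -1  -3/4 ]
  [ 0     0   0     1 ]
  [ 0     0   0     3 ]
R3 -> R3 − 3·R2
  [ 1  -1/2  -1  -3/4 ]
  [ 0     0   0     1 ]
  [ 0     0   0     0 ]
R1 -> R1 + 3/4·R2
  [ 1  -1/2  -1  0 ]
  [ 0     0   0  1 ]
  [ 0     0   0  0 ]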